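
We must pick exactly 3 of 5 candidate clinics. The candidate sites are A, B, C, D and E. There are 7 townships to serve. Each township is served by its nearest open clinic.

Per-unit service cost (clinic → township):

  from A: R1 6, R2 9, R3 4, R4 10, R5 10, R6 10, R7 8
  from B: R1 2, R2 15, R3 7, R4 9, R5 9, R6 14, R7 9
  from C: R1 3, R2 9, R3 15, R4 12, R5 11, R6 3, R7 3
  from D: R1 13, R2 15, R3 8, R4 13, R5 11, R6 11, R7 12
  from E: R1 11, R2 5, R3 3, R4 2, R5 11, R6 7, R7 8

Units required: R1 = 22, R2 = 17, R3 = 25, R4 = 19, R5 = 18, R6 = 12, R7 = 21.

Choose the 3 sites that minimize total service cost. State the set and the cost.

With exactly 3 open, each township uses its cheapest among the chosen.
{B, C, E}: R1→B 2·22=44, R2→E 5·17=85, R3→E 3·25=75, R4→E 2·19=38, R5→B 9·18=162, R6→C 3·12=36, R7→C 3·21=63. Service cost 503.
{A, C, E}: service cost 543
{C, D, E}: service cost 561
Among all 10 size-3 choices, {B, C, E} is lowest.

Choose B, C and E; total service cost 503.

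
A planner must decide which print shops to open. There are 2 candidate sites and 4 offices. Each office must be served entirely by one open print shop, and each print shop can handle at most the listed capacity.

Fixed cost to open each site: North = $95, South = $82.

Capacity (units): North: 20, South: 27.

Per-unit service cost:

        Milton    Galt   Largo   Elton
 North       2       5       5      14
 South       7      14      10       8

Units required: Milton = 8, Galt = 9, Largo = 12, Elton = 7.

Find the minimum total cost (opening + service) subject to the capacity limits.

Open {North, South}: Milton→North 2·8=16, Galt→North 5·9=45, Largo→South 10·12=120, Elton→South 8·7=56.
Loads: North carries 17/20, South carries 19/27. Service 237; fixed 177; total 414.
Next best feasible plan costs 435.

Minimum total cost: 414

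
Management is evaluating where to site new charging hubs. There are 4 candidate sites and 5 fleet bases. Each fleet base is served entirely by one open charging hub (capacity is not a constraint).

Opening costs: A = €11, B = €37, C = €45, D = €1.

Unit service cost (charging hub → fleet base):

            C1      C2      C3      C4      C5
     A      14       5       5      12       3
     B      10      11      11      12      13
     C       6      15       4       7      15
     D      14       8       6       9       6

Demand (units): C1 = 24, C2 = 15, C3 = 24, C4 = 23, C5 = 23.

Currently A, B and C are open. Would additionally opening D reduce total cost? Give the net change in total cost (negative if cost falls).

No — net change +1 (cost rises by 1).

Current service cost with {A, B, C}: 545.
Adding D: each fleet base re-picks its cheapest; new service cost 545, saving 0.
Extra fixed cost: 1. Net change = 1 − 0 = 1.
(Totals: 638 → 639.)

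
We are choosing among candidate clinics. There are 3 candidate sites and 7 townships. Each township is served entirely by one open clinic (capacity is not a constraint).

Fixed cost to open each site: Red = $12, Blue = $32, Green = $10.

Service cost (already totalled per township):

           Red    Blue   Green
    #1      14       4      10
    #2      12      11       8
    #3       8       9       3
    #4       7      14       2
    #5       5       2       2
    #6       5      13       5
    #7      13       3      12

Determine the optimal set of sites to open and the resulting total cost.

Open Green only; minimum total cost 52.

For any fixed open set, each township goes to its cheapest open site; total = fixed + service.
{Green}: #1→Green 10, #2→Green 8, #3→Green 3, #4→Green 2, #5→Green 2, #6→Green 5, #7→Green 12. Service 42; fixed 10; total 52.
{Red, Green}: #1→Green 10, #2→Green 8, #3→Green 3, #4→Green 2, #5→Green 2, #6→Red 5, #7→Green 12. Service 42; fixed 22; total 64.
{Blue, Green}: service 27 + fixed 42 = 69
{Red, Blue, Green}: service 27 + fixed 54 = 81
No other subset beats 52.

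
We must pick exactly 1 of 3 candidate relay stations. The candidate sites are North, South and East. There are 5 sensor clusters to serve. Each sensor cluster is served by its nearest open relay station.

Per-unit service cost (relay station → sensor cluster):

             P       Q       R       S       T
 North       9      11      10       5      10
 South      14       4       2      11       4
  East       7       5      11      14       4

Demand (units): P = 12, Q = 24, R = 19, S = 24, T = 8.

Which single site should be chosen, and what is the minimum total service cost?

With exactly 1 open, each sensor cluster uses its cheapest among the chosen.
{South}: P→South 14·12=168, Q→South 4·24=96, R→South 2·19=38, S→South 11·24=264, T→South 4·8=32. Service cost 598.
{North}: service cost 762
{East}: service cost 781
Among all 3 size-1 choices, {South} is lowest.

Choose South only; total service cost 598.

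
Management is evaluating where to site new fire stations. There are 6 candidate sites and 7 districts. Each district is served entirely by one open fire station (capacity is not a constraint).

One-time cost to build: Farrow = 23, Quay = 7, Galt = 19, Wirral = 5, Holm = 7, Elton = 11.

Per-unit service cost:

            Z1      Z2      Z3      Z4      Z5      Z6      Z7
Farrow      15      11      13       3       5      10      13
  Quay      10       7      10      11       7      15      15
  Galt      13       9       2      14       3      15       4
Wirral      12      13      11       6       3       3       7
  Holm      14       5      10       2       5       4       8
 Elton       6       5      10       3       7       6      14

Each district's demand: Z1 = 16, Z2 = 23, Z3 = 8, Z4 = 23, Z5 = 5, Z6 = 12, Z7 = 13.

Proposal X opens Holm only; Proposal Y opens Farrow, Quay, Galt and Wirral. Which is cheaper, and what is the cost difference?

Proposal X: {Holm}: Z1→Holm 14·16=224, Z2→Holm 5·23=115, Z3→Holm 10·8=80, Z4→Holm 2·23=46, Z5→Holm 5·5=25, Z6→Holm 4·12=48, Z7→Holm 8·13=104. Service 642; fixed 7; total 649.
Proposal Y: {Farrow, Quay, Galt, Wirral}: Z1→Quay 10·16=160, Z2→Quay 7·23=161, Z3→Galt 2·8=16, Z4→Farrow 3·23=69, Z5→Galt 3·5=15, Z6→Wirral 3·12=36, Z7→Galt 4·13=52. Service 509; fixed 54; total 563.
Difference: |649 − 563| = 86.

Proposal Y is cheaper by 86.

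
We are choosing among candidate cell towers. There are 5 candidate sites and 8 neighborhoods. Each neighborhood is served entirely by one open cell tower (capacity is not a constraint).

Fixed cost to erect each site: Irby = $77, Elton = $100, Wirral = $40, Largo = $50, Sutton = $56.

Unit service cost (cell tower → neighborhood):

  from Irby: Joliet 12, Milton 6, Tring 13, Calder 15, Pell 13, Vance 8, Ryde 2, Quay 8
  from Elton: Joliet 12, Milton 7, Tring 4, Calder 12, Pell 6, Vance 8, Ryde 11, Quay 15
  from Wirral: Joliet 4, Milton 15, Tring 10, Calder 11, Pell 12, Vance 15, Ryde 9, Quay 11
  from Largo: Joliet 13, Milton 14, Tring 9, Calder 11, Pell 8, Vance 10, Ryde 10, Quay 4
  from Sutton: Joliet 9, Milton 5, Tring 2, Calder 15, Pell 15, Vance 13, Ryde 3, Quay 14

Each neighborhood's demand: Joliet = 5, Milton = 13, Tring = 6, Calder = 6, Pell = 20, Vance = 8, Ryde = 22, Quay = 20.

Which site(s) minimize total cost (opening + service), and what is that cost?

For any fixed open set, each neighborhood goes to its cheapest open site; total = fixed + service.
{Largo, Sutton}: Joliet→Sutton 9·5=45, Milton→Sutton 5·13=65, Tring→Sutton 2·6=12, Calder→Largo 11·6=66, Pell→Largo 8·20=160, Vance→Largo 10·8=80, Ryde→Sutton 3·22=66, Quay→Largo 4·20=80. Service 574; fixed 106; total 680.
{Wirral, Largo, Sutton}: service 549 + fixed 146 = 695
{Irby, Largo, Sutton}: service 536 + fixed 183 = 719
{Irby, Elton, Wirral, Largo, Sutton}: Joliet→Wirral 4·5=20, Milton→Sutton 5·13=65, Tring→Sutton 2·6=12, Calder→Wirral 11·6=66, Pell→Elton 6·20=120, Vance→Irby 8·8=64, Ryde→Irby 2·22=44, Quay→Largo 4·20=80. Service 471; fixed 323; total 794.
No other subset beats 680.

Open Largo and Sutton; minimum total cost 680.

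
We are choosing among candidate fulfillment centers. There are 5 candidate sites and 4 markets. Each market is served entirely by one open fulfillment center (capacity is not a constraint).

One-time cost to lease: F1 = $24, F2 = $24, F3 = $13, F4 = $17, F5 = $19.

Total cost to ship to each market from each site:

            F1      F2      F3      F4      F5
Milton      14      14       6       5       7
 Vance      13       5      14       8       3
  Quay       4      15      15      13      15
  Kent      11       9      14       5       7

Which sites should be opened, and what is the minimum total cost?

Open F4 only; minimum total cost 48.

For any fixed open set, each market goes to its cheapest open site; total = fixed + service.
{F4}: Milton→F4 5, Vance→F4 8, Quay→F4 13, Kent→F4 5. Service 31; fixed 17; total 48.
{F5}: service 32 + fixed 19 = 51
{F3, F4}: service 31 + fixed 30 = 61
{F1, F2, F3, F4, F5}: service 17 + fixed 97 = 114
No other subset beats 48.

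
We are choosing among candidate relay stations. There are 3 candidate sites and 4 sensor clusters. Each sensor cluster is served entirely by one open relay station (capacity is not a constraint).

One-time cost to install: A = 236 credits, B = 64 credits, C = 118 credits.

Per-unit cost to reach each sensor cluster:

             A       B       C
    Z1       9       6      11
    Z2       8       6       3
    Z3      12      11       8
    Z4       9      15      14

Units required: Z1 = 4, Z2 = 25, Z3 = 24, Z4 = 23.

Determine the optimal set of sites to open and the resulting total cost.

For any fixed open set, each sensor cluster goes to its cheapest open site; total = fixed + service.
{C}: Z1→C 11·4=44, Z2→C 3·25=75, Z3→C 8·24=192, Z4→C 14·23=322. Service 633; fixed 118; total 751.
{B, C}: service 613 + fixed 182 = 795
{B}: service 783 + fixed 64 = 847
{A, B, C}: service 498 + fixed 418 = 916
(All 7 nonempty subsets were checked; C only is lowest.)

Open C only; minimum total cost 751.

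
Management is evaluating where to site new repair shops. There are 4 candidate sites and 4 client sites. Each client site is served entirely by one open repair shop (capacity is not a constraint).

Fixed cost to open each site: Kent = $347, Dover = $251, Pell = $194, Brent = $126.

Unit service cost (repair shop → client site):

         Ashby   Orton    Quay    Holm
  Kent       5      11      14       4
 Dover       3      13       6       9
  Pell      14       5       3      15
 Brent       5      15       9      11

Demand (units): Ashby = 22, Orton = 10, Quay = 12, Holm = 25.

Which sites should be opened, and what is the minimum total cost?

Open Dover only; minimum total cost 744.

For any fixed open set, each client site goes to its cheapest open site; total = fixed + service.
{Dover}: Ashby→Dover 3·22=66, Orton→Dover 13·10=130, Quay→Dover 6·12=72, Holm→Dover 9·25=225. Service 493; fixed 251; total 744.
{Brent}: service 643 + fixed 126 = 769
{Pell, Brent}: service 471 + fixed 320 = 791
{Kent, Dover, Pell, Brent}: service 252 + fixed 918 = 1170
No other subset beats 744.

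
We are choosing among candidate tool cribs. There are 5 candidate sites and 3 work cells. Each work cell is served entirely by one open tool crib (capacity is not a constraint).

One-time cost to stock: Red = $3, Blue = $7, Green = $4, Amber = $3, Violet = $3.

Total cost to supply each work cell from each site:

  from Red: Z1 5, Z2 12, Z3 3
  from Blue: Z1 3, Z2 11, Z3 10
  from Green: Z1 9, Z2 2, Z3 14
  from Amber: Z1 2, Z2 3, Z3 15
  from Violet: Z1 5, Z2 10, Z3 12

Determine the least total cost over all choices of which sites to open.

Minimum total cost: 14

For any fixed open set, each work cell goes to its cheapest open site; total = fixed + service.
{Red, Amber}: Z1→Amber 2, Z2→Amber 3, Z3→Red 3. Service 8; fixed 6; total 14.
{Red, Green}: service 10 + fixed 7 = 17
{Red, Green, Amber}: Z1→Amber 2, Z2→Green 2, Z3→Red 3. Service 7; fixed 10; total 17.
{Red, Blue, Green, Amber, Violet}: service 7 + fixed 20 = 27
No other subset beats 14.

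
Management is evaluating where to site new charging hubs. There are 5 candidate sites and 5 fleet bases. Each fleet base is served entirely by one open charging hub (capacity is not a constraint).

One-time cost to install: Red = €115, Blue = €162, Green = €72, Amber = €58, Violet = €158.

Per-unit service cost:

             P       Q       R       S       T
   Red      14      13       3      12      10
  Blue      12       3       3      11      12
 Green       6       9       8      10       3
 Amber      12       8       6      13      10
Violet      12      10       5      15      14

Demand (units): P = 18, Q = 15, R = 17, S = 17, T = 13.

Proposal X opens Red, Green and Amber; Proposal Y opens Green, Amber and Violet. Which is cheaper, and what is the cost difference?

Proposal X is cheaper by 77.

Proposal X: {Red, Green, Amber}: P→Green 6·18=108, Q→Amber 8·15=120, R→Red 3·17=51, S→Green 10·17=170, T→Green 3·13=39. Service 488; fixed 245; total 733.
Proposal Y: {Green, Amber, Violet}: P→Green 6·18=108, Q→Amber 8·15=120, R→Violet 5·17=85, S→Green 10·17=170, T→Green 3·13=39. Service 522; fixed 288; total 810.
Difference: |733 − 810| = 77.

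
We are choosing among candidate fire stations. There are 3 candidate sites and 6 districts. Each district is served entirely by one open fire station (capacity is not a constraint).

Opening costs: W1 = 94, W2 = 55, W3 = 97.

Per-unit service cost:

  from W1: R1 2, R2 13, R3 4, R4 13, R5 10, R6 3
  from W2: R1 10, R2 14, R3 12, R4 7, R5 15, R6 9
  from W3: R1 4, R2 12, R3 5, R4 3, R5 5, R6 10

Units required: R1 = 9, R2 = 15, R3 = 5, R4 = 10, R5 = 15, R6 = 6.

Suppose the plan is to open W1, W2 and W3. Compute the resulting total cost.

Each district is assigned to its cheapest site among the open ones.
{W1, W2, W3}: R1→W1 2·9=18, R2→W3 12·15=180, R3→W1 4·5=20, R4→W3 3·10=30, R5→W3 5·15=75, R6→W1 3·6=18. Service 341; fixed 246; total 587.

Total cost: 587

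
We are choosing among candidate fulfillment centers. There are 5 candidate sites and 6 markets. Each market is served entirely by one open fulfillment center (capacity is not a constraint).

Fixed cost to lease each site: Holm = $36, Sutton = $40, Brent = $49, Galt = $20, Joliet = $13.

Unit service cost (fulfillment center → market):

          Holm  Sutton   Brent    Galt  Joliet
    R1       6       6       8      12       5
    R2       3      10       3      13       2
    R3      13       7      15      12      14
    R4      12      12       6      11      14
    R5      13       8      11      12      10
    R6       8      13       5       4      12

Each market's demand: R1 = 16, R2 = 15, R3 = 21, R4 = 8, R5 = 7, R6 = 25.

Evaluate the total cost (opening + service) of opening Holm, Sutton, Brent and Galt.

Total cost: 637

Each market is assigned to its cheapest site among the open ones.
{Holm, Sutton, Brent, Galt}: R1→Holm 6·16=96, R2→Holm 3·15=45, R3→Sutton 7·21=147, R4→Brent 6·8=48, R5→Sutton 8·7=56, R6→Galt 4·25=100. Service 492; fixed 145; total 637.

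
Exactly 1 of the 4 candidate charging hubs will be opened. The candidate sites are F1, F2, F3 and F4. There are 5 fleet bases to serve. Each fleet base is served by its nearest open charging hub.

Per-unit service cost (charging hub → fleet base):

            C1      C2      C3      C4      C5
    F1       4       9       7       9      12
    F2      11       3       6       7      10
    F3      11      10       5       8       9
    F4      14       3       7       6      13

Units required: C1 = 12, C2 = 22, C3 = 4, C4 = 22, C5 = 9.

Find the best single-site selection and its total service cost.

With exactly 1 open, each fleet base uses its cheapest among the chosen.
{F2}: C1→F2 11·12=132, C2→F2 3·22=66, C3→F2 6·4=24, C4→F2 7·22=154, C5→F2 10·9=90. Service cost 466.
{F4}: service cost 511
{F1}: service cost 580
Among all 4 size-1 choices, {F2} is lowest.

Choose F2 only; total service cost 466.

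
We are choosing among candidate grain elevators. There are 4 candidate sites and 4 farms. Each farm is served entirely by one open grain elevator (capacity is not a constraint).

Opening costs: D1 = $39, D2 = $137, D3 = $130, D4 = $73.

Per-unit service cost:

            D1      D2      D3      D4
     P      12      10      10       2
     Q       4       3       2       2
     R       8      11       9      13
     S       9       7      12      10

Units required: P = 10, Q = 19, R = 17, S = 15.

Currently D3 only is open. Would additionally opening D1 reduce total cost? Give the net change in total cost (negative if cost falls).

Current service cost with {D3}: 471.
Adding D1: each farm re-picks its cheapest; new service cost 409, saving 62.
Extra fixed cost: 39. Net change = 39 − 62 = -23.
(Totals: 601 → 578.)

Yes — net change −23 (cost falls by 23).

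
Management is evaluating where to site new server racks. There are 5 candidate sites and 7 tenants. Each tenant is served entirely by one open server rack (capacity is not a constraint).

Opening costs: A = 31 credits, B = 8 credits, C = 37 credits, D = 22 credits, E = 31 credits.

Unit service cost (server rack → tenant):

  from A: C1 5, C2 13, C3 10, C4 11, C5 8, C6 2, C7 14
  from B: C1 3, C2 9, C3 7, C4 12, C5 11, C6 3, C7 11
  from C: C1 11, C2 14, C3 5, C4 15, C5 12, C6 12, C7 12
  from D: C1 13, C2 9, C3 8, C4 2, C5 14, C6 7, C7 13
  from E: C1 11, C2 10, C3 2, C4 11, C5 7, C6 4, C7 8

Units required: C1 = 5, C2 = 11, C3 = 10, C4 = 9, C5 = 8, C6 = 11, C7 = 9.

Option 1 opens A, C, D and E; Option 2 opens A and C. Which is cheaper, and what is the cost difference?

Option 1 is cheaper by 146.

Option 1: {A, C, D, E}: C1→A 5·5=25, C2→D 9·11=99, C3→E 2·10=20, C4→D 2·9=18, C5→E 7·8=56, C6→A 2·11=22, C7→E 8·9=72. Service 312; fixed 121; total 433.
Option 2: {A, C}: C1→A 5·5=25, C2→A 13·11=143, C3→C 5·10=50, C4→A 11·9=99, C5→A 8·8=64, C6→A 2·11=22, C7→C 12·9=108. Service 511; fixed 68; total 579.
Difference: |433 − 579| = 146.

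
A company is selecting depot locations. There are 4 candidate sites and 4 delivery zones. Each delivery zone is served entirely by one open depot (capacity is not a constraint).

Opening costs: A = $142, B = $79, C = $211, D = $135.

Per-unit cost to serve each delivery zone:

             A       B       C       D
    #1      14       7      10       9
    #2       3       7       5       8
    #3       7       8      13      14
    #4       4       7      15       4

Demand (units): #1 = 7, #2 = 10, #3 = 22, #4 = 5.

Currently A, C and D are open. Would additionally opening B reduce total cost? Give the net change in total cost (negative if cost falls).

No — net change +65 (cost rises by 65).

Current service cost with {A, C, D}: 267.
Adding B: each delivery zone re-picks its cheapest; new service cost 253, saving 14.
Extra fixed cost: 79. Net change = 79 − 14 = 65.
(Totals: 755 → 820.)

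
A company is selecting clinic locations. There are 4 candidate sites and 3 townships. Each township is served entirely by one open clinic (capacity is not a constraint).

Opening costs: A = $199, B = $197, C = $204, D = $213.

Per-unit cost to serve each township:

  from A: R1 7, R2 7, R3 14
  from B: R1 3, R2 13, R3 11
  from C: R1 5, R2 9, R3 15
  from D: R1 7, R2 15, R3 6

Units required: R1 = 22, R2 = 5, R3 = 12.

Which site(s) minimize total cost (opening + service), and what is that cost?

Open B only; minimum total cost 460.

For any fixed open set, each township goes to its cheapest open site; total = fixed + service.
{B}: R1→B 3·22=66, R2→B 13·5=65, R3→B 11·12=132. Service 263; fixed 197; total 460.
{D}: service 301 + fixed 213 = 514
{C}: R1→C 5·22=110, R2→C 9·5=45, R3→C 15·12=180. Service 335; fixed 204; total 539.
{A, B, C, D}: R1→B 3·22=66, R2→A 7·5=35, R3→D 6·12=72. Service 173; fixed 813; total 986.
No other subset beats 460.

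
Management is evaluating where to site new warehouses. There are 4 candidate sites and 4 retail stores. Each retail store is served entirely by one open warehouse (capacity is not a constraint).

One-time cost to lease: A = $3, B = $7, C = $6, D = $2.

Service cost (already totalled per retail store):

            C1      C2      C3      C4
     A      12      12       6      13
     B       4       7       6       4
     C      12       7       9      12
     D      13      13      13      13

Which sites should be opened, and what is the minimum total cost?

Open B only; minimum total cost 28.

For any fixed open set, each retail store goes to its cheapest open site; total = fixed + service.
{B}: C1→B 4, C2→B 7, C3→B 6, C4→B 4. Service 21; fixed 7; total 28.
{B, D}: service 21 + fixed 9 = 30
{A, B}: service 21 + fixed 10 = 31
{A, B, C, D}: service 21 + fixed 18 = 39
No other subset beats 28.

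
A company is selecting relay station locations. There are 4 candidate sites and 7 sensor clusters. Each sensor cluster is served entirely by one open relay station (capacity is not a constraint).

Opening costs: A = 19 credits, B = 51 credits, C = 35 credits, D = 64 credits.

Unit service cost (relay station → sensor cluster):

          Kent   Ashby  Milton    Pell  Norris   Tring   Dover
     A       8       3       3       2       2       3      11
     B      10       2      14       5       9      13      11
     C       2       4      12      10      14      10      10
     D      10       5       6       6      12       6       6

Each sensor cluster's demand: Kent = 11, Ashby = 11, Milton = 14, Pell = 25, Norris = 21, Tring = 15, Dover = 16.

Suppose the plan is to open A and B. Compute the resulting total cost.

Total cost: 535

Each sensor cluster is assigned to its cheapest site among the open ones.
{A, B}: Kent→A 8·11=88, Ashby→B 2·11=22, Milton→A 3·14=42, Pell→A 2·25=50, Norris→A 2·21=42, Tring→A 3·15=45, Dover→A 11·16=176. Service 465; fixed 70; total 535.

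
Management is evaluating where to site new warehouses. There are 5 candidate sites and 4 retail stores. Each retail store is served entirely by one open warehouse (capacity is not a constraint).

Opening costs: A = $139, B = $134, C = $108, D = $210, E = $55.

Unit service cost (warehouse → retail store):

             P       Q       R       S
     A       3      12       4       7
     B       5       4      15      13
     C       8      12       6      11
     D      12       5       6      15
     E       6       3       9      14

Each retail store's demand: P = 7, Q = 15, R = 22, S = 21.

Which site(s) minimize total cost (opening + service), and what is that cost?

Open A and E; minimum total cost 495.

For any fixed open set, each retail store goes to its cheapest open site; total = fixed + service.
{A, E}: P→A 3·7=21, Q→E 3·15=45, R→A 4·22=88, S→A 7·21=147. Service 301; fixed 194; total 495.
{A}: service 436 + fixed 139 = 575
{A, B}: service 316 + fixed 273 = 589
{A, B, C, D, E}: service 301 + fixed 646 = 947
No other subset beats 495.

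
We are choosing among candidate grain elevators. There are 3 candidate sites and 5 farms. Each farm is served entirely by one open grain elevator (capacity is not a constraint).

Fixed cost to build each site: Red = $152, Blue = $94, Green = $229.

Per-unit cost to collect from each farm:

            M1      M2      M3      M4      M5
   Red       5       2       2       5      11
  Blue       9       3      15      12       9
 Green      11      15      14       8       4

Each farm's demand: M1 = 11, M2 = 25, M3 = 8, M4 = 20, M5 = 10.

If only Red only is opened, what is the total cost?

Total cost: 483

Each farm is assigned to its cheapest site among the open ones.
{Red}: M1→Red 5·11=55, M2→Red 2·25=50, M3→Red 2·8=16, M4→Red 5·20=100, M5→Red 11·10=110. Service 331; fixed 152; total 483.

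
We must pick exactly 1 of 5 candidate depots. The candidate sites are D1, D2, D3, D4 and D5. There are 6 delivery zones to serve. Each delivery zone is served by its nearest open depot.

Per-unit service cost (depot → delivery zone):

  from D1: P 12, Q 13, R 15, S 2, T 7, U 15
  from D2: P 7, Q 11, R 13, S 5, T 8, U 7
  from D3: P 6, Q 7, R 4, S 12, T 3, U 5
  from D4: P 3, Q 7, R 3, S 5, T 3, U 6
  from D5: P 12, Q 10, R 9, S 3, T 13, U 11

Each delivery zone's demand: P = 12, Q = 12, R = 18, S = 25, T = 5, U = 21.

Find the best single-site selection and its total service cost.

With exactly 1 open, each delivery zone uses its cheapest among the chosen.
{D4}: P→D4 3·12=36, Q→D4 7·12=84, R→D4 3·18=54, S→D4 5·25=125, T→D4 3·5=15, U→D4 6·21=126. Service cost 440.
{D3}: service cost 648
{D2}: service cost 762
Among all 5 size-1 choices, {D4} is lowest.

Choose D4 only; total service cost 440.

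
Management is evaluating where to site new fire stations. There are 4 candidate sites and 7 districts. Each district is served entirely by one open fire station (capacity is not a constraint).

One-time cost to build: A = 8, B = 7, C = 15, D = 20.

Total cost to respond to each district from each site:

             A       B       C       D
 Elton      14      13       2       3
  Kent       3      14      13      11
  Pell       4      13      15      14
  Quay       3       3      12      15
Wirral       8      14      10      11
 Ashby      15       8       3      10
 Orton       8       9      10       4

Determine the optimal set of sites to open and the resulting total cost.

Open A and C; minimum total cost 54.

For any fixed open set, each district goes to its cheapest open site; total = fixed + service.
{A, C}: Elton→C 2, Kent→A 3, Pell→A 4, Quay→A 3, Wirral→A 8, Ashby→C 3, Orton→A 8. Service 31; fixed 23; total 54.
{A, B, C}: service 31 + fixed 30 = 61
{A, B}: service 47 + fixed 15 = 62
{A, B, C, D}: Elton→C 2, Kent→A 3, Pell→A 4, Quay→A 3, Wirral→A 8, Ashby→C 3, Orton→D 4. Service 27; fixed 50; total 77.
(All 15 nonempty subsets were checked; A and C is lowest.)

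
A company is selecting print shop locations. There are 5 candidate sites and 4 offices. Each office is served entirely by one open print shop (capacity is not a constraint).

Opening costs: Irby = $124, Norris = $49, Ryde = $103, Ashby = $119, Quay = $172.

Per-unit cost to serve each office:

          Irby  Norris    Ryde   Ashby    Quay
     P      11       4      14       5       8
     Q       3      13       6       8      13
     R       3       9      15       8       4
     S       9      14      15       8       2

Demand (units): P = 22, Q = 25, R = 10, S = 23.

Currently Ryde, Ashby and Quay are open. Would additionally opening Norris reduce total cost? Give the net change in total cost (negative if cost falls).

No — net change +27 (cost rises by 27).

Current service cost with {Ryde, Ashby, Quay}: 346.
Adding Norris: each office re-picks its cheapest; new service cost 324, saving 22.
Extra fixed cost: 49. Net change = 49 − 22 = 27.
(Totals: 740 → 767.)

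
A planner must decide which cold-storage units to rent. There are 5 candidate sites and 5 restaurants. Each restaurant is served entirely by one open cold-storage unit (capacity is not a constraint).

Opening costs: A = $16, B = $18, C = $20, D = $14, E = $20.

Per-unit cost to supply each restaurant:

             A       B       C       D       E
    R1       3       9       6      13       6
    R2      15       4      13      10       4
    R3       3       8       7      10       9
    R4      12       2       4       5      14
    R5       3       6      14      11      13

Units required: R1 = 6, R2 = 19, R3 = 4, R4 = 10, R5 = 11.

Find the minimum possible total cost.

For any fixed open set, each restaurant goes to its cheapest open site; total = fixed + service.
{A, B}: R1→A 3·6=18, R2→B 4·19=76, R3→A 3·4=12, R4→B 2·10=20, R5→A 3·11=33. Service 159; fixed 34; total 193.
{A, B, D}: service 159 + fixed 48 = 207
{A, B, C}: service 159 + fixed 54 = 213
{A, B, C, D, E}: service 159 + fixed 88 = 247
No other subset beats 193.

Minimum total cost: 193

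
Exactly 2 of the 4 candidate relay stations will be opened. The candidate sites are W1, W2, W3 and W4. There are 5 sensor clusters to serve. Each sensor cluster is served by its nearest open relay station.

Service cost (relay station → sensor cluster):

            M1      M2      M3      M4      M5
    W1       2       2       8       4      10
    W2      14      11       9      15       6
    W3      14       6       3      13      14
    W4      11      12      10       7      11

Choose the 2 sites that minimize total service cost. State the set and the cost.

Choose W1 and W3; total service cost 21.

With exactly 2 open, each sensor cluster uses its cheapest among the chosen.
{W1, W3}: M1→W1 2, M2→W1 2, M3→W3 3, M4→W1 4, M5→W1 10. Service cost 21.
{W1, W2}: service cost 22
{W1, W4}: service cost 26
Among all 6 size-2 choices, {W1, W3} is lowest.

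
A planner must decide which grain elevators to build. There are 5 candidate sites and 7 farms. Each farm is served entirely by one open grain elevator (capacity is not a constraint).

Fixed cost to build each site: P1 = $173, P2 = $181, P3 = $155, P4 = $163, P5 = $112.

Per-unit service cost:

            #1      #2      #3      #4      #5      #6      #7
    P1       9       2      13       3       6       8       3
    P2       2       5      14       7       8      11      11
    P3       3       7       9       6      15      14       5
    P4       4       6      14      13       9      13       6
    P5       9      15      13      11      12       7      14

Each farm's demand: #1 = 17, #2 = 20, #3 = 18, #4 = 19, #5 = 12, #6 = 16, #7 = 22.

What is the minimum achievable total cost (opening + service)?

For any fixed open set, each farm goes to its cheapest open site; total = fixed + service.
{P1, P3}: #1→P3 3·17=51, #2→P1 2·20=40, #3→P3 9·18=162, #4→P1 3·19=57, #5→P1 6·12=72, #6→P1 8·16=128, #7→P1 3·22=66. Service 576; fixed 328; total 904.
{P1}: #1→P1 9·17=153, #2→P1 2·20=40, #3→P1 13·18=234, #4→P1 3·19=57, #5→P1 6·12=72, #6→P1 8·16=128, #7→P1 3·22=66. Service 750; fixed 173; total 923.
{P1, P2}: service 631 + fixed 354 = 985
{P1, P2, P3, P4, P5}: service 543 + fixed 784 = 1327
No other subset beats 904.

Minimum total cost: 904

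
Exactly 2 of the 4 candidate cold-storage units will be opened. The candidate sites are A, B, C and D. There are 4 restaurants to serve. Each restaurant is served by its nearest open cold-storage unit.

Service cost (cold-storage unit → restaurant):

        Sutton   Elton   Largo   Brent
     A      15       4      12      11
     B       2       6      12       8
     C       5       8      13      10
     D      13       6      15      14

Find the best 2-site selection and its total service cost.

Choose A and B; total service cost 26.

With exactly 2 open, each restaurant uses its cheapest among the chosen.
{A, B}: Sutton→B 2, Elton→A 4, Largo→A 12, Brent→B 8. Service cost 26.
{B, C}: service cost 28
{B, D}: service cost 28
Among all 6 size-2 choices, {A, B} is lowest.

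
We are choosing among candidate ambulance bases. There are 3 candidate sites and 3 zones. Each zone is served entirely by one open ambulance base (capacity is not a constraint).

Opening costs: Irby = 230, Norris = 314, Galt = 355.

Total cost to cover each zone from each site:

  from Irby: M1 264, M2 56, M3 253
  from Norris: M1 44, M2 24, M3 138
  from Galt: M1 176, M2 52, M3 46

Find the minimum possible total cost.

Minimum total cost: 520

For any fixed open set, each zone goes to its cheapest open site; total = fixed + service.
{Norris}: M1→Norris 44, M2→Norris 24, M3→Norris 138. Service 206; fixed 314; total 520.
{Galt}: service 274 + fixed 355 = 629
{Irby, Norris}: M1→Norris 44, M2→Norris 24, M3→Norris 138. Service 206; fixed 544; total 750.
{Irby, Norris, Galt}: service 114 + fixed 899 = 1013
No other subset beats 520.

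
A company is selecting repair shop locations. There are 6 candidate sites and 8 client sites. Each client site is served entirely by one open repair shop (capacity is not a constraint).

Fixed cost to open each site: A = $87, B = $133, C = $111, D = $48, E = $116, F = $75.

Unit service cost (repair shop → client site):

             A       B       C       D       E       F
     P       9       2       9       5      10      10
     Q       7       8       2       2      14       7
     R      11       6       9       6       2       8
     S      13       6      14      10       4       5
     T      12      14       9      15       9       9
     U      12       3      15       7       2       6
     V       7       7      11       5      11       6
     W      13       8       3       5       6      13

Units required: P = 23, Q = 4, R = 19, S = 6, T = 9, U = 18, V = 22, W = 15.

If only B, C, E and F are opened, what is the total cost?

Total cost: 845

Each client site is assigned to its cheapest site among the open ones.
{B, C, E, F}: P→B 2·23=46, Q→C 2·4=8, R→E 2·19=38, S→E 4·6=24, T→C 9·9=81, U→E 2·18=36, V→F 6·22=132, W→C 3·15=45. Service 410; fixed 435; total 845.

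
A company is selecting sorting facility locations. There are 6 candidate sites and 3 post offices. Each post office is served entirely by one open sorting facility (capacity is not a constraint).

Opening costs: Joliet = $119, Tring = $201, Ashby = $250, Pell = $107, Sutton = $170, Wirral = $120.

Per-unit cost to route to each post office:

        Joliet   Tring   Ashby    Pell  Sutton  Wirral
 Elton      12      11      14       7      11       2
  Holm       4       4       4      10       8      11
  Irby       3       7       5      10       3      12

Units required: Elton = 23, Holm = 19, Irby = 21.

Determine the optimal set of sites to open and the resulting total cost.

Open Joliet and Wirral; minimum total cost 424.

For any fixed open set, each post office goes to its cheapest open site; total = fixed + service.
{Joliet, Wirral}: Elton→Wirral 2·23=46, Holm→Joliet 4·19=76, Irby→Joliet 3·21=63. Service 185; fixed 239; total 424.
{Joliet, Pell}: Elton→Pell 7·23=161, Holm→Joliet 4·19=76, Irby→Joliet 3·21=63. Service 300; fixed 226; total 526.
{Joliet, Pell, Wirral}: Elton→Wirral 2·23=46, Holm→Joliet 4·19=76, Irby→Joliet 3·21=63. Service 185; fixed 346; total 531.
{Joliet, Tring, Ashby, Pell, Sutton, Wirral}: service 185 + fixed 967 = 1152
No other subset beats 424.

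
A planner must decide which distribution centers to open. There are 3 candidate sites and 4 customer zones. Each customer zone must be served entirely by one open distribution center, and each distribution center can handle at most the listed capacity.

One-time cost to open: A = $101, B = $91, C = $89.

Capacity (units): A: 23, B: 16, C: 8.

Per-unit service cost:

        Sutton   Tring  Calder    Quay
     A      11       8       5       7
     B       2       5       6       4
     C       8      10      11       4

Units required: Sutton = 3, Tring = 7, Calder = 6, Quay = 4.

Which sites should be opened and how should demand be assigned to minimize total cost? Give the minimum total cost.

Open {A}: Sutton→A 11·3=33, Tring→A 8·7=56, Calder→A 5·6=30, Quay→A 7·4=28.
Loads: A carries 20/23. Service 147; fixed 101; total 248.
Next best feasible plan costs 273.

Minimum total cost: 248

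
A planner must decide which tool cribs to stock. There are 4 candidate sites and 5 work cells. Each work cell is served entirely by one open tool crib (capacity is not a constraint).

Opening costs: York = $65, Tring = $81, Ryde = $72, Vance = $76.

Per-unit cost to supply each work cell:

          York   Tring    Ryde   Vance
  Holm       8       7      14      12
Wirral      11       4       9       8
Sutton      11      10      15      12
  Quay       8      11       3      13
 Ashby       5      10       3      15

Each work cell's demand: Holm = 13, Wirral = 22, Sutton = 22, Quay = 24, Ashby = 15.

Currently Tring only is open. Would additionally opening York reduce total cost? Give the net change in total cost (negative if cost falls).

Current service cost with {Tring}: 813.
Adding York: each work cell re-picks its cheapest; new service cost 666, saving 147.
Extra fixed cost: 65. Net change = 65 − 147 = -82.
(Totals: 894 → 812.)

Yes — net change −82 (cost falls by 82).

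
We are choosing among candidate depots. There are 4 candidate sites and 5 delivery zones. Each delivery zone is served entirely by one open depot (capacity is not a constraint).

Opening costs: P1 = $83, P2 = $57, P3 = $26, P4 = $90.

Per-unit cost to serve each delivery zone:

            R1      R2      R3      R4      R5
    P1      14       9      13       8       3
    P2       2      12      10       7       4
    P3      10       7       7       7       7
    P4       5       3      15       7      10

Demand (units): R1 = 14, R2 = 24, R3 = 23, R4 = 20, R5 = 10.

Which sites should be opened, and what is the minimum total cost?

Open P2, P3 and P4; minimum total cost 614.

For any fixed open set, each delivery zone goes to its cheapest open site; total = fixed + service.
{P2, P3, P4}: R1→P2 2·14=28, R2→P4 3·24=72, R3→P3 7·23=161, R4→P2 7·20=140, R5→P2 4·10=40. Service 441; fixed 173; total 614.
{P2, P3}: R1→P2 2·14=28, R2→P3 7·24=168, R3→P3 7·23=161, R4→P2 7·20=140, R5→P2 4·10=40. Service 537; fixed 83; total 620.
{P3, P4}: R1→P4 5·14=70, R2→P4 3·24=72, R3→P3 7·23=161, R4→P3 7·20=140, R5→P3 7·10=70. Service 513; fixed 116; total 629.
{P1, P2, P3, P4}: service 431 + fixed 256 = 687
No other subset beats 614.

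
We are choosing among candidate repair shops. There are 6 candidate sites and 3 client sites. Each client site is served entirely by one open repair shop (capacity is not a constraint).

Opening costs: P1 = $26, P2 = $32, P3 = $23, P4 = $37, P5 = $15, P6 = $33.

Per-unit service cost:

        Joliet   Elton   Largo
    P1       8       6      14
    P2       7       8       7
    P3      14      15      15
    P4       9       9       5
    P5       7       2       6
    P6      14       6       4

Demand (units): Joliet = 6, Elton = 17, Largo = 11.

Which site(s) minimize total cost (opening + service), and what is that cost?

For any fixed open set, each client site goes to its cheapest open site; total = fixed + service.
{P5}: Joliet→P5 7·6=42, Elton→P5 2·17=34, Largo→P5 6·11=66. Service 142; fixed 15; total 157.
{P5, P6}: service 120 + fixed 48 = 168
{P3, P5}: service 142 + fixed 38 = 180
{P1, P2, P3, P4, P5, P6}: Joliet→P2 7·6=42, Elton→P5 2·17=34, Largo→P6 4·11=44. Service 120; fixed 166; total 286.
No other subset beats 157.

Open P5 only; minimum total cost 157.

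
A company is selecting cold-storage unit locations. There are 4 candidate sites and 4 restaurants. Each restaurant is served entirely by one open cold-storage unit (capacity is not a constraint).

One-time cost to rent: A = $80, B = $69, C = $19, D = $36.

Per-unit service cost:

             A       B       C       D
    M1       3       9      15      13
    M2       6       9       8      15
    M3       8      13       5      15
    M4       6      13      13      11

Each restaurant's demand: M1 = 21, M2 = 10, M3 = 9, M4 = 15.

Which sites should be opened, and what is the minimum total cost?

For any fixed open set, each restaurant goes to its cheapest open site; total = fixed + service.
{A, C}: M1→A 3·21=63, M2→A 6·10=60, M3→C 5·9=45, M4→A 6·15=90. Service 258; fixed 99; total 357.
{A}: service 285 + fixed 80 = 365
{A, C, D}: M1→A 3·21=63, M2→A 6·10=60, M3→C 5·9=45, M4→A 6·15=90. Service 258; fixed 135; total 393.
{A, B, C, D}: service 258 + fixed 204 = 462
No other subset beats 357.

Open A and C; minimum total cost 357.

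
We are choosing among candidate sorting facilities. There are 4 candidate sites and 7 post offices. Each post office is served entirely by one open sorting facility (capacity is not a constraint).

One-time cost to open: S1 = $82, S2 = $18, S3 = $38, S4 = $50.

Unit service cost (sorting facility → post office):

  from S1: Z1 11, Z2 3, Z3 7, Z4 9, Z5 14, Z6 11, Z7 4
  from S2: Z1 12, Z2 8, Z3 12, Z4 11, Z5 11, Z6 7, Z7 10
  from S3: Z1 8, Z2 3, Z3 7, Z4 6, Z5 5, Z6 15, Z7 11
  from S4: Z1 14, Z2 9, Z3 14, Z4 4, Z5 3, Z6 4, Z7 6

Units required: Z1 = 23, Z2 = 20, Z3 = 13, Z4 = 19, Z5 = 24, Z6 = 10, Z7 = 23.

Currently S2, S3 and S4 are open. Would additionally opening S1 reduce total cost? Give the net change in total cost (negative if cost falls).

No — net change +36 (cost rises by 36).

Current service cost with {S2, S3, S4}: 661.
Adding S1: each post office re-picks its cheapest; new service cost 615, saving 46.
Extra fixed cost: 82. Net change = 82 − 46 = 36.
(Totals: 767 → 803.)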